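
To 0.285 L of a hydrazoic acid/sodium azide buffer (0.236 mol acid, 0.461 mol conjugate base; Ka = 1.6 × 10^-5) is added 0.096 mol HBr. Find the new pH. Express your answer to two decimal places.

pH = 4.84

After neutralization: n(HN3) = 0.332 mol, n(N3-) = 0.365 mol.
pKa = −log(1.6 × 10^-5) = 4.796
pH = pKa + log([A⁻]/[HA]) = 4.796 + log(0.365/0.332) = 4.796 +0.041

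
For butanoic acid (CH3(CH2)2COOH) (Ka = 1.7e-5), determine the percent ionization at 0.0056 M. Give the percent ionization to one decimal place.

CH3(CH2)2COOH ⇌ CH3(CH2)2COO- + H+; let x = [H+] at equilibrium.
Solve x² + 1.7e-05x − 9.52e-08 = 0 → x = 3.00 × 10^-4 M
% ionization = x/C₀ × 100% = 3.00 × 10^-4/0.0056 × 100% = 5.4%

5.4%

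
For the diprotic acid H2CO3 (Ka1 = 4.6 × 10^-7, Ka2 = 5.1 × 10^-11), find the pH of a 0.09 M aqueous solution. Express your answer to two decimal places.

pH = 3.69

Since Ka1 ≫ Ka2, the first ionization dominates [H+].
Ka1 = x²/(0.09 − x) = 4.6 × 10^-7
x ≈ √(4.6 × 10^-7 × 0.09) = 2.03 × 10^-4 M
pH = −log(2.03 × 10^-4) = 3.69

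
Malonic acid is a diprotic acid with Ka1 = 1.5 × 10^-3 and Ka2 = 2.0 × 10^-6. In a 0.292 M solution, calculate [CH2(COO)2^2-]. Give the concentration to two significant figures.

2.0 × 10^-6 M

First ionization gives [H+] ≈ [CH2(COOH)COO-] = 2.02 × 10^-2 M.
Second step: Ka2 = [H+][CH2(COO)2^2-]/[CH2(COOH)COO-] ≈ [CH2(COO)2^2-] (since [H+] ≈ [CH2(COOH)COO-]).
So [CH2(COO)2^2-] ≈ Ka2.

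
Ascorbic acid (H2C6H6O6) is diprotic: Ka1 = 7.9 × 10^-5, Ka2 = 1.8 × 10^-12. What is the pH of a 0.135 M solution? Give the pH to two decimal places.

pH = 2.49

Ka1 ≫ Ka2, so treat the first dissociation as the only significant source of H+.
Ka1 = x²/(0.135 − x) = 7.9 × 10^-5
x ≈ √(7.9 × 10^-5 × 0.135) = 3.27 × 10^-3 M
pH = −log(3.27 × 10^-3) = 2.49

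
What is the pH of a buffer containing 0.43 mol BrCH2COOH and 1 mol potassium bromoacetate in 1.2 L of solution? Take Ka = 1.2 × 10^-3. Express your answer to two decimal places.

pH = 3.29

pKa = −log(1.2 × 10^-3) = 2.921
Using pH = pKa + log([base]/[acid]) with [base]/[acid] = 1/0.43:
pH = 2.921 + (+0.367) = 3.29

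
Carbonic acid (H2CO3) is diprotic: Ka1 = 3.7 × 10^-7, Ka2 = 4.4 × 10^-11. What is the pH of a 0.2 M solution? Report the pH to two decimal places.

Since Ka1 ≫ Ka2, the first ionization dominates [H+].
Ka1 = x²/(0.2 − x) = 3.7 × 10^-7
x ≈ √(3.7 × 10^-7 × 0.2) = 2.72 × 10^-4 M
pH = −log(2.72 × 10^-4) = 3.57

pH = 3.57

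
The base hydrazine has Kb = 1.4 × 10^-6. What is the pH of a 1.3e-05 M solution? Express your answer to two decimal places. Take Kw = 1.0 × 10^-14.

pH = 8.56

N2H4 + H2O ⇌ N2H5+ + OH-
Kb = x²/(1.3e-05 − x) = 1.4 × 10^-6
Here C₀/Kb ≈ 9.29, so the small-x approximation fails. Use the quadratic:
x = (−Kb + √(Kb² + 4·Kb·C₀))/2 = 3.62 × 10^-6 M
pOH = 5.44, so pH = 14.00 − pOH = 8.56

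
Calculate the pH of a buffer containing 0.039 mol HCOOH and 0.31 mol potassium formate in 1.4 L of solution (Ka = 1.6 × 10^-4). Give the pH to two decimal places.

pKa = −log(1.6 × 10^-4) = 3.796
Henderson–Hasselbalch: pH = pKa + log([HCOO-]/[HCOOH]) = 3.796 + log(0.31/0.039)
pH = 3.796 + (+0.900) = 4.70

pH = 4.70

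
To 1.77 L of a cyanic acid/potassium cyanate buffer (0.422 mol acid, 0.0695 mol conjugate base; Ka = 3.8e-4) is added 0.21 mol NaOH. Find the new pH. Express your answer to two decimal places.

OH- converts HOCN to OCN-: HOCN → 0.212 mol, OCN- → 0.279 mol.
pKa = −log(3.8 × 10^-4) = 3.420
pH = pKa + log([A⁻]/[HA]) = 3.420 + log(0.279/0.212) = 3.420 +0.119

pH = 3.54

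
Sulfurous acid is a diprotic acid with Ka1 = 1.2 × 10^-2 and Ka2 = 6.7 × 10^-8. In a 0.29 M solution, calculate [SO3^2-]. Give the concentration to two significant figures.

First ionization gives [H+] ≈ [HSO3-] = 5.33 × 10^-2 M.
Second step: Ka2 = [H+][SO3^2-]/[HSO3-] ≈ [SO3^2-] (since [H+] ≈ [HSO3-]).
So [SO3^2-] ≈ Ka2.

6.7 × 10^-8 M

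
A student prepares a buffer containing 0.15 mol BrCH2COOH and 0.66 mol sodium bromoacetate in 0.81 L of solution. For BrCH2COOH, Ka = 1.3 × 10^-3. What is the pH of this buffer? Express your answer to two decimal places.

pH = 3.53

pKa = −log(1.3 × 10^-3) = 2.886
Using pH = pKa + log([base]/[acid]) with [base]/[acid] = 0.66/0.15:
pH = 2.886 + (+0.643) = 3.53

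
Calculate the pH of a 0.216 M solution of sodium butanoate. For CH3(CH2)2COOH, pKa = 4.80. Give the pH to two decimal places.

pH = 9.07

CH3(CH2)2COO- is the conjugate base of the weak acid CH3(CH2)2COOH.
Ka = 10^(−4.80) = 1.58 × 10^-5
Kb = Kw/Ka = 1.0×10^-14 / 1.58 × 10^-5 = 6.33 × 10^-10
Kb = x²/(0.216 − x) = 6.33 × 10^-10
Assume x ≪ 0.216: x ≈ √(6.33 × 10^-10 × 0.216) = 1.17 × 10^-5 M
Check: 0.0054% ionized — well under 5%, approximation valid.
pOH = 4.93, so pH = 14.00 − pOH = 9.07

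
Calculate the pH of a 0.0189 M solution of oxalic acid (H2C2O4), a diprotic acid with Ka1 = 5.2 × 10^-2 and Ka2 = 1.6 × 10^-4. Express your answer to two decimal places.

Ka1 ≫ Ka2, so treat the first dissociation as the only significant source of H+.
Ka1 = x²/(0.0189 − x) = 5.2 × 10^-2
Solving the quadratic: x = (−Ka1 + √(Ka1² + 4·Ka1·C₀))/2 = 1.47 × 10^-2 M
pH = −log(1.47 × 10^-2) = 1.83

pH = 1.83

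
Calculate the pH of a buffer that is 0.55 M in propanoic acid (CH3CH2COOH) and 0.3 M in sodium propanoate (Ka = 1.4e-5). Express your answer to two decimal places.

pH = 4.59

pKa = −log(1.4 × 10^-5) = 4.854
Using pH = pKa + log([base]/[acid]) with [base]/[acid] = 0.3/0.55:
pH = 4.854 + (-0.263) = 4.59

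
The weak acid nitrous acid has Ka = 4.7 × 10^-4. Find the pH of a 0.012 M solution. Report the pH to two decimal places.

pH = 2.67

HNO2 ⇌ NO2- + H+
From the ICE table, Ka = [H+]²/(0.012 − [H+]) = 4.7 × 10^-4.
The 5% rule fails; solving [H+]² + Ka·[H+] − Ka·C₀ = 0 exactly:
[H+] = [−0.00047 + √(0.00047² + 2.26e-05)]/2 = 2.15 × 10^-3 M
pH = −log(2.15 × 10^-3) = 2.67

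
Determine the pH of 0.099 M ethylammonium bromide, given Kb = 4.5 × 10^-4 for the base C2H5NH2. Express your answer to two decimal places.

C2H5NH3+ is the conjugate acid of the weak base C2H5NH2.
Ka = Kw/Kb = 1.0×10^-14 / 4.5 × 10^-4 = 2.22 × 10^-11
Ka = [H+]²/(0.099 − [H+]) = 2.22 × 10^-11
Assume [H+] ≪ 0.099: [H+] ≈ √(2.22 × 10^-11 × 0.099) = 1.48 × 10^-6 M
pH = −log[H+] = −log(1.48 × 10^-6) = 5.83

pH = 5.83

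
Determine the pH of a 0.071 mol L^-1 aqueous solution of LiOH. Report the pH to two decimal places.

LiOH is a strong base; [OH-] = 0.071 M.
pOH = -log(0.071) = 1.15
pH = 14.00 - 1.15 = 12.85

pH = 12.85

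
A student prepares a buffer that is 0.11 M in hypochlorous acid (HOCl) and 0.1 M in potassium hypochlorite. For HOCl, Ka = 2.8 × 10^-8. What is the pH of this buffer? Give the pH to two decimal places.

pKa = −log(2.8 × 10^-8) = 7.553
Henderson–Hasselbalch: pH = pKa + log([OCl-]/[HOCl]) = 7.553 + log(0.1/0.11)
pH = 7.553 + (-0.041) = 7.51

pH = 7.51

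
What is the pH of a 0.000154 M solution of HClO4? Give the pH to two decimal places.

HClO4 is a strong acid and dissociates completely, so [H+] = 0.000154 M.
pH = -log(0.000154) = 3.81

pH = 3.81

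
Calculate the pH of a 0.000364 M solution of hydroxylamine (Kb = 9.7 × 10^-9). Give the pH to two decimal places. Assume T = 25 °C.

NH2OH + H2O ⇌ NH3OH+ + OH-
From the ICE table, Kb = [OH-]²/(0.000364 − [OH-]) = 9.7 × 10^-9.
Neglecting [OH-] in the denominator: [OH-] = √(9.7 × 10^-9 × 0.000364) = 1.88 × 10^-6 M
([OH-]/C₀ = 0.52% < 5%, so the approximation holds.)
pOH = 5.73, so pH = 14.00 − pOH = 8.27

pH = 8.27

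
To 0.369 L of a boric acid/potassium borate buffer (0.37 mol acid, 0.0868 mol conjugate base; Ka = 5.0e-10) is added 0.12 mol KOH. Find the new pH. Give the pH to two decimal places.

After neutralization: n(B(OH)3) = 0.25 mol, n(B(OH)4-) = 0.207 mol.
pKa = −log(5.0 × 10^-10) = 9.301
Henderson–Hasselbalch with mole ratio 0.207/0.25: pH = 9.301 + (-0.082)

pH = 9.22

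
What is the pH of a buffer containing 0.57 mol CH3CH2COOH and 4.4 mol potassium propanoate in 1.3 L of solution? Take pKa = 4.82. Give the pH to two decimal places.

pH = 5.71

Henderson–Hasselbalch: pH = pKa + log([CH3CH2COO-]/[CH3CH2COOH]) = 4.82 + log(4.4/0.57)
pH = 4.82 + (+0.888) = 5.71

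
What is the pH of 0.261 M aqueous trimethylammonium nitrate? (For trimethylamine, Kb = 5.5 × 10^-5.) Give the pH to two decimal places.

pH = 5.16

(CH3)3NH+ is the conjugate acid of the weak base (CH3)3N.
Ka = Kw/Kb = 1.0×10^-14 / 5.5 × 10^-5 = 1.82 × 10^-10
Let x = [H+] at equilibrium. Ka = x²/(0.261 − x).
Neglecting x in the denominator: x = √(1.82 × 10^-10 × 0.261) = 6.89 × 10^-6 M
Check: 0.0026% ionized — well under 5%, approximation valid.
pH = −log[H+] = −log(6.89 × 10^-6) = 5.16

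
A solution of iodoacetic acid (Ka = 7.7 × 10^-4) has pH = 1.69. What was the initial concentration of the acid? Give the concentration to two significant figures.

[H+] = 10^(-1.69) = 2.04 × 10^-2 M = x
Ka = x²/(C₀ − x) ⇒ C₀ = x + x²/Ka
C₀ = 2.04 × 10^-2 + (2.04 × 10^-2)²/(7.7 × 10^-4) = 5.61 × 10^-1 M

C₀ = 5.6 × 10^-1 M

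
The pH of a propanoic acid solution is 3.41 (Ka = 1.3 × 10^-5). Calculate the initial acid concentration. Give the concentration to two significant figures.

C₀ = 1.2 × 10^-2 M

[H+] = 10^(-3.41) = 3.89 × 10^-4 M = x
Ka = x²/(C₀ − x) ⇒ C₀ = x + x²/Ka
C₀ = 3.89 × 10^-4 + (3.89 × 10^-4)²/(1.3 × 10^-5) = 1.20 × 10^-2 M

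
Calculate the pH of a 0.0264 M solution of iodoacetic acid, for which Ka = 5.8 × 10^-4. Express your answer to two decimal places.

ICH2COOH ⇌ ICH2COO- + H+
Ka = [H+]²/(0.0264 − [H+]) = 5.8 × 10^-4
[H+] is not negligible relative to C₀; solve [H+]² + 0.00058·[H+] − 1.53e-05 = 0.
[H+] = [−0.00058 + √(0.00058² + 6.12e-05)]/2 = 3.63 × 10^-3 M
pH = −log[H+] = −log(3.63 × 10^-3) = 2.44

pH = 2.44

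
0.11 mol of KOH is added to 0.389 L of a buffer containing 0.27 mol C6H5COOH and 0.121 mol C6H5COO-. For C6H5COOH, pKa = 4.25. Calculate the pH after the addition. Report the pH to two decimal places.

pH = 4.41

After neutralization: n(C6H5COOH) = 0.16 mol, n(C6H5COO-) = 0.231 mol.
pH = pKa + log(n_C6H5COO-/n_C6H5COOH) = 4.25 + log(0.231/0.16) = 4.25 + (+0.159)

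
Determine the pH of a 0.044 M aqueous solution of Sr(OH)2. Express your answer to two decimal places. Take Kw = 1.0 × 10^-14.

Sr(OH)2 is a strong base (each formula unit releases 2 OH-); [OH-] = 0.088 M.
pOH = -log(0.088) = 1.06
pH = 14.00 - 1.06 = 12.94

pH = 12.94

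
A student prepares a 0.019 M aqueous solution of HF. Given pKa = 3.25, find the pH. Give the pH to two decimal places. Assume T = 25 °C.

pH = 2.52

HF ⇌ F- + H+
Ka = 10^(−3.25) = 5.62 × 10^-4
Ka = x²/(0.019 − x) = 5.62 × 10^-4
Here C₀/Ka ≈ 33.8, so the small-x approximation fails. Use the quadratic:
x = [−0.000562 + √(0.000562² + 4.27e-05)]/2 = 3.00 × 10^-3 M
pH = −log[H+] = −log(3.00 × 10^-3) = 2.52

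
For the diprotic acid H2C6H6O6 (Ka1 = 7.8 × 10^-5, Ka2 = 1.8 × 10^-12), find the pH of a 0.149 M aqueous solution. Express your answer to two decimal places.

pH = 2.47

Since Ka1 ≫ Ka2, the first ionization dominates [H+].
Ka1 = x²/(0.149 − x) = 7.8 × 10^-5
x ≈ √(7.8 × 10^-5 × 0.149) = 3.41 × 10^-3 M
pH = −log(3.41 × 10^-3) = 2.47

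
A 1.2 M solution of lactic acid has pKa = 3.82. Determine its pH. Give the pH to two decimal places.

pH = 1.87

CH3CH(OH)COOH ⇌ CH3CH(OH)COO- + H+
Ka = 10^(−3.82) = 1.51 × 10^-4
Ka = x²/(1.2 − x) = 1.51 × 10^-4
Assume x ≪ 1.2: x ≈ √(1.51 × 10^-4 × 1.2) = 1.35 × 10^-2 M
(x/C₀ = 1.1% < 5%, so the approximation holds.)
pH = −log(1.35 × 10^-2) = 1.87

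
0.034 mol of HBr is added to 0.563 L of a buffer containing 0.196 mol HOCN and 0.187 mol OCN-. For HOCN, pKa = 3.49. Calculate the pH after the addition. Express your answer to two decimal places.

pH = 3.31

Added H+ converts OCN- to HOCN: HOCN → 0.23 mol, OCN- → 0.153 mol.
pH = pKa + log([A⁻]/[HA]) = 3.49 + log(0.153/0.23) = 3.49 -0.177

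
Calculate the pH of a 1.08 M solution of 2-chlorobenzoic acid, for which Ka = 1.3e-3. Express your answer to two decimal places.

ClC6H4COOH ⇌ ClC6H4COO- + H+
Ka = x²/(1.08 − x) = 1.3 × 10^-3
Neglecting x in the denominator: x = √(1.3 × 10^-3 × 1.08) = 3.75 × 10^-2 M
Check: 3.5% ionized — well under 5%, approximation valid.
pH = −log[H+] = −log(3.75 × 10^-2) = 1.43

pH = 1.43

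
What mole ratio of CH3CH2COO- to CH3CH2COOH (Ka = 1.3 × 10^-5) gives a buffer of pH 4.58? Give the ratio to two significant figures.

pKa = -log(1.3 × 10^-5) = 4.886
pH = pKa + log(r) ⇒ log(r) = 4.58 − 4.886 = -0.306
r = [CH3CH2COO-]/[CH3CH2COOH] = 10^(-0.306) = 0.494

ratio = 0.49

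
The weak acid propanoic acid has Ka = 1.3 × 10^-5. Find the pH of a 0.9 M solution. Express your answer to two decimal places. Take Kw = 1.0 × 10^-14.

CH3CH2COOH ⇌ CH3CH2COO- + H+
Ka = [H+]²/(0.9 − [H+]) = 1.3 × 10^-5
Neglecting [H+] in the denominator: [H+] = √(1.3 × 10^-5 × 0.9) = 3.42 × 10^-3 M
([H+]/C₀ = 0.38% < 5%, so the approximation holds.)
pH = −log[H+] = −log(3.42 × 10^-3) = 2.47

pH = 2.47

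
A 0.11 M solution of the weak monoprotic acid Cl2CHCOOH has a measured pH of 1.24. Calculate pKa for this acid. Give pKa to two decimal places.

[H+] = 10^(-1.24) = 5.75 × 10^-2 M
At equilibrium [HA] = 0.11 − 5.75 × 10^-2 = 5.25 × 10^-2 M
Ka = [H+][A-]/[HA] = (5.75 × 10^-2)² / 5.25 × 10^-2 = 6.30 × 10^-2
pKa = -log(6.30 × 10^-2) = 1.20

pKa = 1.20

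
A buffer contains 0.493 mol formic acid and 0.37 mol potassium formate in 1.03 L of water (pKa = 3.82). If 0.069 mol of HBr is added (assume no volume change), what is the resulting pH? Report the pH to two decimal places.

Added H+ converts HCOO- to HCOOH: HCOOH → 0.562 mol, HCOO- → 0.301 mol.
pH = pKa + log([A⁻]/[HA]) = 3.82 + log(0.301/0.562) = 3.82 -0.271

pH = 3.55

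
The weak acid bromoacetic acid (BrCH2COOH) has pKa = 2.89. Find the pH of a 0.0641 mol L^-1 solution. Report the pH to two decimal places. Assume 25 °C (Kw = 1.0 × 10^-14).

BrCH2COOH ⇌ BrCH2COO- + H+
Ka = 10^(−2.89) = 1.29 × 10^-3
Let x = [H+] at equilibrium. Ka = x²/(0.0641 − x).
The 5% rule fails; solving x² + Ka·x − Ka·C₀ = 0 exactly:
x = [−0.00129 + √(0.00129² + 0.000331)]/2 = 8.47 × 10^-3 M
pH = −log(8.47 × 10^-3) = 2.07

pH = 2.07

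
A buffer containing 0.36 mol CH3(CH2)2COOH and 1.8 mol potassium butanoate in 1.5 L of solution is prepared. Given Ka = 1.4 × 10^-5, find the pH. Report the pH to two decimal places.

pKa = −log(1.4 × 10^-5) = 4.854
pH = pKa + log([A⁻]/[HA]) = 4.854 + log(1.8/0.36)
pH = 4.854 + (+0.699) = 5.55

pH = 5.55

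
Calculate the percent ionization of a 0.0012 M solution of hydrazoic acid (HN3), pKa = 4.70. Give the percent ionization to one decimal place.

12.1%

HN3 ⇌ N3- + H+; let x = [H+] at equilibrium.
Ka = 10^(−4.70) = 2.00 × 10^-5
Solve x² + 2e-05x − 2.4e-08 = 0 → x = 1.45 × 10^-4 M
% ionization = x/C₀ × 100% = 1.45 × 10^-4/0.0012 × 100% = 12.1%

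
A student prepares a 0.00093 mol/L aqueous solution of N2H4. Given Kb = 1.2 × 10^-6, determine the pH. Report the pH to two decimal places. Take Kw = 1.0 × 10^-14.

N2H4 + H2O ⇌ N2H5+ + OH-
Kb = x²/(0.00093 − x) = 1.2 × 10^-6
Neglecting x in the denominator: x = √(1.2 × 10^-6 × 0.00093) = 3.34 × 10^-5 M
(x/C₀ = 3.6% < 5%, so the approximation holds.)
pOH = 4.48, so pH = 14.00 − pOH = 9.52

pH = 9.52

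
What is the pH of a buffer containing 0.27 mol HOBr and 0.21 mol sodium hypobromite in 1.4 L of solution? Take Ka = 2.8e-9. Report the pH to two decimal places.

pKa = −log(2.8 × 10^-9) = 8.553
Henderson–Hasselbalch: pH = pKa + log([OBr-]/[HOBr]) = 8.553 + log(0.21/0.27)
pH = 8.553 + (-0.109) = 8.44

pH = 8.44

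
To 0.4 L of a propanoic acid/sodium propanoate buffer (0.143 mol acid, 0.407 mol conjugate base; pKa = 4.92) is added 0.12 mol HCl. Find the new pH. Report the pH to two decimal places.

pH = 4.96

After neutralization: n(CH3CH2COOH) = 0.263 mol, n(CH3CH2COO-) = 0.287 mol.
pH = pKa + log(n_CH3CH2COO-/n_CH3CH2COOH) = 4.92 + log(0.287/0.263) = 4.92 + (+0.038)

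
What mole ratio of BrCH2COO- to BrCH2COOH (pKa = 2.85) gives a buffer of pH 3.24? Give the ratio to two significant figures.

pH = pKa + log(r) ⇒ log(r) = 3.24 − 2.85 = +0.39
r = [BrCH2COO-]/[BrCH2COOH] = 10^(+0.39) = 2.45

ratio = 2.5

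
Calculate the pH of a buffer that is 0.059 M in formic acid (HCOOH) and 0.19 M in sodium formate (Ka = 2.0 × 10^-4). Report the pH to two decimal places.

pKa = −log(2.0 × 10^-4) = 3.699
Using pH = pKa + log([base]/[acid]) with [base]/[acid] = 0.19/0.059:
pH = 3.699 + (+0.508) = 4.21

pH = 4.21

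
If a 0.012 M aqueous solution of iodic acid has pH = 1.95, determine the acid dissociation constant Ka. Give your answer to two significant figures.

[H+] = 10^(-1.95) = 1.12 × 10^-2 M
At equilibrium [HA] = 0.012 − 1.12 × 10^-2 = 8.00 × 10^-4 M
Ka = [H+][A-]/[HA] = (1.12 × 10^-2)² / 8.00 × 10^-4 = 1.6 × 10^-1

Ka = 1.6 × 10^-1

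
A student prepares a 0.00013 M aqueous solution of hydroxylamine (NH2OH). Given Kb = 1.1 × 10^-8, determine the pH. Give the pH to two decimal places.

pH = 8.08

NH2OH + H2O ⇌ NH3OH+ + OH-
From the ICE table, Kb = [OH-]²/(0.00013 − [OH-]) = 1.1 × 10^-8.
Assume [OH-] ≪ 0.00013: [OH-] ≈ √(1.1 × 10^-8 × 0.00013) = 1.20 × 10^-6 M
([OH-]/C₀ = 0.92% < 5%, so the approximation holds.)
pOH = 5.92, so pH = 14.00 − pOH = 8.08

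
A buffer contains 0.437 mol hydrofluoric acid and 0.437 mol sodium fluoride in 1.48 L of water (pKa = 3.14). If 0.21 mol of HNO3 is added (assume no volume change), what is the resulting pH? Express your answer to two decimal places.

After neutralization: n(HF) = 0.647 mol, n(F-) = 0.227 mol.
pH = pKa + log(n_F-/n_HF) = 3.14 + log(0.227/0.647) = 3.14 + (-0.455)

pH = 2.69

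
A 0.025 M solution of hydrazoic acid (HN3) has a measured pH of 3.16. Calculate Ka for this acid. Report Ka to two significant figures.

Ka = 2.0 × 10^-5

[H+] = 10^(-3.16) = 6.92 × 10^-4 M
At equilibrium [HA] = 0.025 − 6.92 × 10^-4 = 2.43 × 10^-2 M
Ka = [H+][A-]/[HA] = (6.92 × 10^-4)² / 2.43 × 10^-2 = 2.0 × 10^-5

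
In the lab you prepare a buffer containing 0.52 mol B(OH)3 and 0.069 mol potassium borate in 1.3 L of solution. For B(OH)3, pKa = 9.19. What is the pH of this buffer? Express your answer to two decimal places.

pH = 8.31

pH = pKa + log([A⁻]/[HA]) = 9.19 + log(0.069/0.52)
pH = 9.19 + (-0.877) = 8.31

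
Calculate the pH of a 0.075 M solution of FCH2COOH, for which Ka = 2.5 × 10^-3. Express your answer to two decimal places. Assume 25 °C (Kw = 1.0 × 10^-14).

FCH2COOH ⇌ FCH2COO- + H+
Let x = [H+] at equilibrium. Ka = x²/(0.075 − x).
x is not negligible relative to C₀; solve x² + 0.0025·x − 0.000188 = 0.
x = (−Ka + √(Ka² + 4·Ka·C₀))/2 = 1.25 × 10^-2 M
pH = −log(1.25 × 10^-2) = 1.90

pH = 1.90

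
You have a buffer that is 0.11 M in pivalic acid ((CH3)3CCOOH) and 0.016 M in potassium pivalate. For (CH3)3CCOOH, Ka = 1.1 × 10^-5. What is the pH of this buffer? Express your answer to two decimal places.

pH = 4.12

pKa = −log(1.1 × 10^-5) = 4.959
Henderson–Hasselbalch: pH = pKa + log([(CH3)3CCOO-]/[(CH3)3CCOOH]) = 4.959 + log(0.016/0.11)
pH = 4.959 + (-0.837) = 4.12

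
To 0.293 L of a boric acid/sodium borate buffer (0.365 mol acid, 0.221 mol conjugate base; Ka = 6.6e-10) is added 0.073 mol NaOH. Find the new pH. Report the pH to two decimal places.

OH- converts B(OH)3 to B(OH)4-: B(OH)3 → 0.292 mol, B(OH)4- → 0.294 mol.
pKa = −log(6.6 × 10^-10) = 9.180
Henderson–Hasselbalch with mole ratio 0.294/0.292: pH = 9.180 + (+0.003)

pH = 9.18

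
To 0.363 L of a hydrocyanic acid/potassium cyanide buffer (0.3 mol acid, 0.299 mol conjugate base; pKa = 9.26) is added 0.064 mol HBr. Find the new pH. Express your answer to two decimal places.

pH = 9.07

After neutralization: n(HCN) = 0.364 mol, n(CN-) = 0.235 mol.
pH = pKa + log([A⁻]/[HA]) = 9.26 + log(0.235/0.364) = 9.26 -0.190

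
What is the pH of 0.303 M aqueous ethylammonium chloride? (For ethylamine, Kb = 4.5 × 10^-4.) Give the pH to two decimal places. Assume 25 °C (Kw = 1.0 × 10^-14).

pH = 5.59

C2H5NH3+ is the conjugate acid of the weak base C2H5NH2.
Ka = Kw/Kb = 1.0×10^-14 / 4.5 × 10^-4 = 2.22 × 10^-11
Ka = x²/(0.303 − x) = 2.22 × 10^-11
Assume x ≪ 0.303: x ≈ √(2.22 × 10^-11 × 0.303) = 2.59 × 10^-6 M
Check: 0.00086% ionized — well under 5%, approximation valid.
pH = −log(2.59 × 10^-6) = 5.59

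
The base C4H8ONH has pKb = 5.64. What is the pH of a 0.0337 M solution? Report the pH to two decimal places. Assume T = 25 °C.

C4H8ONH + H2O ⇌ C4H8ONH2+ + OH-
Kb = 10^(−5.64) = 2.29 × 10^-6
From the ICE table, Kb = [OH-]²/(0.0337 − [OH-]) = 2.29 × 10^-6.
Assume [OH-] ≪ 0.0337: [OH-] ≈ √(2.29 × 10^-6 × 0.0337) = 2.78 × 10^-4 M
([OH-]/C₀ = 0.82% < 5%, so the approximation holds.)
pOH = −log(2.78 × 10^-4) = 3.56; pH = 14.00 − 3.56 = 10.44

pH = 10.44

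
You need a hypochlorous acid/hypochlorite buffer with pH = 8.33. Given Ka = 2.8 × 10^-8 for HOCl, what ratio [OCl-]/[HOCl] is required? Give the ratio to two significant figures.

ratio = 6.0

pKa = -log(2.8 × 10^-8) = 7.553
pH = pKa + log(r) ⇒ log(r) = 8.33 − 7.553 = +0.777
r = [OCl-]/[HOCl] = 10^(+0.777) = 5.98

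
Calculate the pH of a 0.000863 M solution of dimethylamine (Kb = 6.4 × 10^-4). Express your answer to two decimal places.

pH = 10.69

(CH3)2NH + H2O ⇌ (CH3)2NH2+ + OH-
From the ICE table, Kb = [OH-]²/(0.000863 − [OH-]) = 6.4 × 10^-4.
The 5% rule fails; solving [OH-]² + Kb·[OH-] − Kb·C₀ = 0 exactly:
[OH-] = [−0.00064 + √(0.00064² + 2.21e-06)]/2 = 4.89 × 10^-4 M
pOH = 3.31, so pH = 14.00 − pOH = 10.69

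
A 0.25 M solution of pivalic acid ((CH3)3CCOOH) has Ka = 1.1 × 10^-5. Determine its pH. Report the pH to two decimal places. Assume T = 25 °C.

pH = 2.78

(CH3)3CCOOH ⇌ (CH3)3CCOO- + H+
Let x = [H+] at equilibrium. Ka = x²/(0.25 − x).
Assume x ≪ 0.25: x ≈ √(1.1 × 10^-5 × 0.25) = 1.66 × 10^-3 M
Check: 0.66% ionized — well under 5%, approximation valid.
pH = −log[H+] = −log(1.66 × 10^-3) = 2.78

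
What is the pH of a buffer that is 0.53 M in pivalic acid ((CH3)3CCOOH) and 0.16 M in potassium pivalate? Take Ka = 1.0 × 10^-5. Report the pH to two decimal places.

pH = 4.48

pKa = −log(1.0 × 10^-5) = 5.000
Using pH = pKa + log([base]/[acid]) with [base]/[acid] = 0.16/0.53:
pH = 5.000 + (-0.520) = 4.48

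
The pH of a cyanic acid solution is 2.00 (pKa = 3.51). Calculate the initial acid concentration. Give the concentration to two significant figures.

[H+] = 10^(-2.00) = 1.00 × 10^-2 M = x
Ka = 10^(−3.51) = 3.09 × 10^-4
Ka = x²/(C₀ − x) ⇒ C₀ = x + x²/Ka
C₀ = 1.00 × 10^-2 + (1.00 × 10^-2)²/(3.09 × 10^-4) = 3.34 × 10^-1 M

C₀ = 3.3 × 10^-1 M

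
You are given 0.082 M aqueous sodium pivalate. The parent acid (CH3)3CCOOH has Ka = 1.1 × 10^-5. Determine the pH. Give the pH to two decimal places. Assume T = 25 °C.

pH = 8.94

(CH3)3CCOO- is the conjugate base of the weak acid (CH3)3CCOOH.
Kb = Kw/Ka = 1.0×10^-14 / 1.1 × 10^-5 = 9.09 × 10^-10
Let x = [OH-] at equilibrium. Kb = x²/(0.082 − x).
Neglecting x in the denominator: x = √(9.09 × 10^-10 × 0.082) = 8.63 × 10^-6 M
pOH = 5.06, so pH = 14.00 − pOH = 8.94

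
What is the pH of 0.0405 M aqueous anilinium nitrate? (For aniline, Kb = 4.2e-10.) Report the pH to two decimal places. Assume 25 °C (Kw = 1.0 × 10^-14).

C6H5NH3+ is the conjugate acid of the weak base C6H5NH2.
Ka = Kw/Kb = 1.0×10^-14 / 4.2 × 10^-10 = 2.38 × 10^-5
From the ICE table, Ka = [H+]²/(0.0405 − [H+]) = 2.38 × 10^-5.
Assume [H+] ≪ 0.0405: [H+] ≈ √(2.38 × 10^-5 × 0.0405) = 9.82 × 10^-4 M
([H+]/C₀ = 2.4% < 5%, so the approximation holds.)
pH = −log(9.82 × 10^-4) = 3.01

pH = 3.01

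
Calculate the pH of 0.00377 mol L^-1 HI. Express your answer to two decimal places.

HI is a strong acid and dissociates completely, so [H+] = 0.00377 M.
pH = -log(0.00377) = 2.42

pH = 2.42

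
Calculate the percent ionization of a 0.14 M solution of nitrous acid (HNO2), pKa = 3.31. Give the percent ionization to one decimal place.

HNO2 ⇌ NO2- + H+; let x = [H+] at equilibrium.
Ka = 10^(−3.31) = 4.90 × 10^-4
Ka = x²/(C₀ − x); solving the quadratic gives x = 8.04 × 10^-3 M.
Fraction ionized = 8.04 × 10^-3 / 0.14 = 0.0574 → 5.7%

5.7%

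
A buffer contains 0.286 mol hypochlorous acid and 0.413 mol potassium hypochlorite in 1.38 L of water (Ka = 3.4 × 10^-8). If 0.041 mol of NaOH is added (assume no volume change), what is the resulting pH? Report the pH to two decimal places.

pH = 7.74

After neutralization: n(HOCl) = 0.245 mol, n(OCl-) = 0.454 mol.
pKa = −log(3.4 × 10^-8) = 7.469
Henderson–Hasselbalch with mole ratio 0.454/0.245: pH = 7.469 + (+0.268)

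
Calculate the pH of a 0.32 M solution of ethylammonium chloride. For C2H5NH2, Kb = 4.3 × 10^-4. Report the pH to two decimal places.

pH = 5.56

C2H5NH3+ is the conjugate acid of the weak base C2H5NH2.
Ka = Kw/Kb = 1.0×10^-14 / 4.3 × 10^-4 = 2.33 × 10^-11
From the ICE table, Ka = [H+]²/(0.32 − [H+]) = 2.33 × 10^-11.
Assume [H+] ≪ 0.32: [H+] ≈ √(2.33 × 10^-11 × 0.32) = 2.73 × 10^-6 M
Check: 0.00085% ionized — well under 5%, approximation valid.
pH = −log(2.73 × 10^-6) = 5.56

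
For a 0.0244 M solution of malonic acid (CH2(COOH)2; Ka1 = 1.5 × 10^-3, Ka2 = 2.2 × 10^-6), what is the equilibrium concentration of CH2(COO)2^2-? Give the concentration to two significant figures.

2.2 × 10^-6 M

First ionization gives [H+] ≈ [CH2(COOH)COO-] = 5.35 × 10^-3 M.
Second step: Ka2 = [H+][CH2(COO)2^2-]/[CH2(COOH)COO-] ≈ [CH2(COO)2^2-] (since [H+] ≈ [CH2(COOH)COO-]).
So [CH2(COO)2^2-] ≈ Ka2.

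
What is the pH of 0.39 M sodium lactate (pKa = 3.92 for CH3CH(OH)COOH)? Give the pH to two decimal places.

pH = 8.76

CH3CH(OH)COO- is the conjugate base of the weak acid CH3CH(OH)COOH.
Ka = 10^(−3.92) = 1.20 × 10^-4
Kb = Kw/Ka = 1.0×10^-14 / 1.20 × 10^-4 = 8.33 × 10^-11
Kb = [OH-]²/(0.39 − [OH-]) = 8.33 × 10^-11
Assume [OH-] ≪ 0.39: [OH-] ≈ √(8.33 × 10^-11 × 0.39) = 5.70 × 10^-6 M
([OH-]/C₀ = 0.0015% < 5%, so the approximation holds.)
pOH = −log(5.70 × 10^-6) = 5.24; pH = 14.00 − 5.24 = 8.76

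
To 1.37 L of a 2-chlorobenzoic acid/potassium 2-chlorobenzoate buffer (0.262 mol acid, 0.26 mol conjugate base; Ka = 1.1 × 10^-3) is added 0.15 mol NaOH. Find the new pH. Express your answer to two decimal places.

pH = 3.52

OH- converts ClC6H4COOH to ClC6H4COO-: ClC6H4COOH → 0.112 mol, ClC6H4COO- → 0.41 mol.
pKa = −log(1.1 × 10^-3) = 2.959
pH = pKa + log(n_ClC6H4COO-/n_ClC6H4COOH) = 2.959 + log(0.41/0.112) = 2.959 + (+0.564)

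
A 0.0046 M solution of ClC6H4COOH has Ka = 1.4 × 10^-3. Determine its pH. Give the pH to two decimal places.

ClC6H4COOH ⇌ ClC6H4COO- + H+
Ka = x²/(0.0046 − x) = 1.4 × 10^-3
Here C₀/Ka ≈ 3.29, so the small-x approximation fails. Use the quadratic:
x = [−0.0014 + √(0.0014² + 2.58e-05)]/2 = 1.93 × 10^-3 M
pH = −log[H+] = −log(1.93 × 10^-3) = 2.71

pH = 2.71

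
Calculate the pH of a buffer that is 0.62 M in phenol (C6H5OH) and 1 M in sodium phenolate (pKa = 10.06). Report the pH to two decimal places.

pH = 10.27

Using pH = pKa + log([base]/[acid]) with [base]/[acid] = 1/0.62:
pH = 10.06 + (+0.208) = 10.27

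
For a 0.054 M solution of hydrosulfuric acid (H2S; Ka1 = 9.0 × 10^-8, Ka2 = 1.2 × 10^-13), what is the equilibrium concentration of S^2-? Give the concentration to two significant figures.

First ionization gives [H+] ≈ [HS-] = 6.97 × 10^-5 M.
Second step: Ka2 = [H+][S^2-]/[HS-] ≈ [S^2-] (since [H+] ≈ [HS-]).
So [S^2-] ≈ Ka2.

1.2 × 10^-13 M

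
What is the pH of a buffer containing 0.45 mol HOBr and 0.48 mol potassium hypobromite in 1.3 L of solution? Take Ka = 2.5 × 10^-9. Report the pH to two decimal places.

pKa = −log(2.5 × 10^-9) = 8.602
pH = pKa + log([A⁻]/[HA]) = 8.602 + log(0.48/0.45)
pH = 8.602 + (+0.028) = 8.63

pH = 8.63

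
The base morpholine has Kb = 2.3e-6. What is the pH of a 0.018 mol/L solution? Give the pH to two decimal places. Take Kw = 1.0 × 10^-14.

C4H8ONH + H2O ⇌ C4H8ONH2+ + OH-
Kb = [OH-]²/(0.018 − [OH-]) = 2.3 × 10^-6
Since Kb ≪ C₀, [OH-] ≈ √(Kb·C₀) = 2.03 × 10^-4 M.
Check: 1.1% ionized — well under 5%, approximation valid.
pOH = 3.69, so pH = 14.00 − pOH = 10.31

pH = 10.31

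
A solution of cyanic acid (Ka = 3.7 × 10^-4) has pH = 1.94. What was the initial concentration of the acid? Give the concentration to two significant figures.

C₀ = 3.7 × 10^-1 M

[H+] = 10^(-1.94) = 1.15 × 10^-2 M = x
Ka = x²/(C₀ − x) ⇒ C₀ = x + x²/Ka
C₀ = 1.15 × 10^-2 + (1.15 × 10^-2)²/(3.7 × 10^-4) = 3.69 × 10^-1 M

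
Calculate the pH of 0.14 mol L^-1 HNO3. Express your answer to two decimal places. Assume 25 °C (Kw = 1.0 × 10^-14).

HNO3 is a strong acid and dissociates completely, so [H+] = 0.14 M.
pH = -log(0.14) = 0.85

pH = 0.85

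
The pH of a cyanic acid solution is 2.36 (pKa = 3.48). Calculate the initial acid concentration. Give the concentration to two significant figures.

[H+] = 10^(-2.36) = 4.37 × 10^-3 M = x
Ka = 10^(−3.48) = 3.31 × 10^-4
Ka = x²/(C₀ − x) ⇒ C₀ = x + x²/Ka
C₀ = 4.37 × 10^-3 + (4.37 × 10^-3)²/(3.31 × 10^-4) = 6.21 × 10^-2 M

C₀ = 6.2 × 10^-2 M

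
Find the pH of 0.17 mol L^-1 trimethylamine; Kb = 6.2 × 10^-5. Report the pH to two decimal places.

(CH3)3N + H2O ⇌ (CH3)3NH+ + OH-
Kb = [OH-]²/(0.17 − [OH-]) = 6.2 × 10^-5
Since Kb ≪ C₀, [OH-] ≈ √(Kb·C₀) = 3.25 × 10^-3 M.
pOH = 2.49, so pH = 14.00 − pOH = 11.51

pH = 11.51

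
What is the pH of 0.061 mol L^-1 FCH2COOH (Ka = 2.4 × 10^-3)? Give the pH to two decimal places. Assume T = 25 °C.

pH = 1.96

FCH2COOH ⇌ FCH2COO- + H+
Ka = [H+]²/(0.061 − [H+]) = 2.4 × 10^-3
[H+] is not negligible relative to C₀; solve [H+]² + 0.0024·[H+] − 0.000146 = 0.
[H+] = [−0.0024 + √(0.0024² + 0.000586)]/2 = 1.10 × 10^-2 M
pH = −log[H+] = −log(1.10 × 10^-2) = 1.96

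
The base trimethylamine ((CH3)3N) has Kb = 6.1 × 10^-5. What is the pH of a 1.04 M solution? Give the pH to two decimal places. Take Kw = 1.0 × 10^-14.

pH = 11.90

(CH3)3N + H2O ⇌ (CH3)3NH+ + OH-
From the ICE table, Kb = [OH-]²/(1.04 − [OH-]) = 6.1 × 10^-5.
Neglecting [OH-] in the denominator: [OH-] = √(6.1 × 10^-5 × 1.04) = 7.96 × 10^-3 M
pOH = −log(7.96 × 10^-3) = 2.10; pH = 14.00 − 2.10 = 11.90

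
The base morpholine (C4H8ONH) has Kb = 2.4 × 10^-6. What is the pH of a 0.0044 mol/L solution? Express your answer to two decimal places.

C4H8ONH + H2O ⇌ C4H8ONH2+ + OH-
Let x = [OH-] at equilibrium. Kb = x²/(0.0044 − x).
Assume x ≪ 0.0044: x ≈ √(2.4 × 10^-6 × 0.0044) = 1.03 × 10^-4 M
(x/C₀ = 2.3% < 5%, so the approximation holds.)
pOH = 3.99, so pH = 14.00 − pOH = 10.01

pH = 10.01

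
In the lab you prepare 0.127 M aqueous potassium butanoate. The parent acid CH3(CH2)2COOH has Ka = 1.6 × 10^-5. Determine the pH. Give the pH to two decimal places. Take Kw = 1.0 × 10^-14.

CH3(CH2)2COO- is the conjugate base of the weak acid CH3(CH2)2COOH.
Kb = Kw/Ka = 1.0×10^-14 / 1.6 × 10^-5 = 6.25 × 10^-10
From the ICE table, Kb = x²/(0.127 − x) = 6.25 × 10^-10.
Neglecting x in the denominator: x = √(6.25 × 10^-10 × 0.127) = 8.91 × 10^-6 M
(x/C₀ = 0.007% < 5%, so the approximation holds.)
pOH = −log(8.91 × 10^-6) = 5.05; pH = 14.00 − 5.05 = 8.95

pH = 8.95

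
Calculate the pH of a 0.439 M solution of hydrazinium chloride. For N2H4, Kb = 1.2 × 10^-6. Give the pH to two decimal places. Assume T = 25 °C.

N2H5+ is the conjugate acid of the weak base N2H4.
Ka = Kw/Kb = 1.0×10^-14 / 1.2 × 10^-6 = 8.33 × 10^-9
Let x = [H+] at equilibrium. Ka = x²/(0.439 − x).
Since Ka ≪ C₀, x ≈ √(Ka·C₀) = 6.05 × 10^-5 M.
(x/C₀ = 0.014% < 5%, so the approximation holds.)
pH = −log[H+] = −log(6.05 × 10^-5) = 4.22

pH = 4.22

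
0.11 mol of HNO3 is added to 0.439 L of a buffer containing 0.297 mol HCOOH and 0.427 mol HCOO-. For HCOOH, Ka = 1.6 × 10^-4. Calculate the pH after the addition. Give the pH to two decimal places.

Added H+ converts HCOO- to HCOOH: HCOOH → 0.407 mol, HCOO- → 0.317 mol.
pKa = −log(1.6 × 10^-4) = 3.796
pH = pKa + log([A⁻]/[HA]) = 3.796 + log(0.317/0.407) = 3.796 -0.109

pH = 3.69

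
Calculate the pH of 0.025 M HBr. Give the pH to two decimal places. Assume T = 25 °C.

HBr is a strong acid and dissociates completely, so [H+] = 0.025 M.
pH = -log(0.025) = 1.60

pH = 1.60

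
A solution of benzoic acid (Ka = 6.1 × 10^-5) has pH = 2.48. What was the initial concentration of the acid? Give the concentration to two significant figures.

C₀ = 1.8 × 10^-1 M

[H+] = 10^(-2.48) = 3.31 × 10^-3 M = x
Ka = x²/(C₀ − x) ⇒ C₀ = x + x²/Ka
C₀ = 3.31 × 10^-3 + (3.31 × 10^-3)²/(6.1 × 10^-5) = 1.83 × 10^-1 M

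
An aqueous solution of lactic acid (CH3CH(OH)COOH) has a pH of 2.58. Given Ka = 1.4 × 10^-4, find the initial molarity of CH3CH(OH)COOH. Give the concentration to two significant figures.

C₀ = 5.2 × 10^-2 M

[H+] = 10^(-2.58) = 2.63 × 10^-3 M = x
Ka = x²/(C₀ − x) ⇒ C₀ = x + x²/Ka
C₀ = 2.63 × 10^-3 + (2.63 × 10^-3)²/(1.4 × 10^-4) = 5.20 × 10^-2 M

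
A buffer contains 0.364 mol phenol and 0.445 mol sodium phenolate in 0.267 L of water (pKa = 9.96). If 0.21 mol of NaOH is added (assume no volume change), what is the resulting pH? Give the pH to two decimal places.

pH = 10.59

After neutralization: n(C6H5OH) = 0.154 mol, n(C6H5O-) = 0.655 mol.
pH = pKa + log([A⁻]/[HA]) = 9.96 + log(0.655/0.154) = 9.96 +0.629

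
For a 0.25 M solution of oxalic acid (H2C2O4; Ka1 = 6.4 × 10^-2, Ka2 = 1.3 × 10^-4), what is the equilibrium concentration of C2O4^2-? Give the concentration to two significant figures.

1.3 × 10^-4 M

First ionization gives [H+] ≈ [HC2O4-] = 9.85 × 10^-2 M.
Second step: Ka2 = [H+][C2O4^2-]/[HC2O4-] ≈ [C2O4^2-] (since [H+] ≈ [HC2O4-]).
So [C2O4^2-] ≈ Ka2.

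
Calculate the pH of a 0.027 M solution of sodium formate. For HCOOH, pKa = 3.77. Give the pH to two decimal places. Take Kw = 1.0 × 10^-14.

HCOO- is the conjugate base of the weak acid HCOOH.
Ka = 10^(−3.77) = 1.70 × 10^-4
Kb = Kw/Ka = 1.0×10^-14 / 1.70 × 10^-4 = 5.88 × 10^-11
Kb = [OH-]²/(0.027 − [OH-]) = 5.88 × 10^-11
Since Kb ≪ C₀, [OH-] ≈ √(Kb·C₀) = 1.26 × 10^-6 M.
pOH = −log(1.26 × 10^-6) = 5.90; pH = 14.00 − 5.90 = 8.10

pH = 8.10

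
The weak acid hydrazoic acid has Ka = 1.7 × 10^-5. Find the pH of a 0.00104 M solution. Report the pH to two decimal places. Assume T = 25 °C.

pH = 3.90

HN3 ⇌ N3- + H+
Ka = [H+]²/(0.00104 − [H+]) = 1.7 × 10^-5
The 5% rule fails; solving [H+]² + Ka·[H+] − Ka·C₀ = 0 exactly:
[H+] = (−Ka + √(Ka² + 4·Ka·C₀))/2 = 1.25 × 10^-4 M
pH = −log[H+] = −log(1.25 × 10^-4) = 3.90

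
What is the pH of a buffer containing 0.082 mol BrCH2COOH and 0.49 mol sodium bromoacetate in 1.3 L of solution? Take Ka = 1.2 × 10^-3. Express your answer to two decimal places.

pKa = −log(1.2 × 10^-3) = 2.921
Using pH = pKa + log([base]/[acid]) with [base]/[acid] = 0.49/0.082:
pH = 2.921 + (+0.776) = 3.70

pH = 3.70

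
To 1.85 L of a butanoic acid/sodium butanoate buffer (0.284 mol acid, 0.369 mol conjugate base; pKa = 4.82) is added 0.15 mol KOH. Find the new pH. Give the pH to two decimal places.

pH = 5.41

OH- converts CH3(CH2)2COOH to CH3(CH2)2COO-: CH3(CH2)2COOH → 0.134 mol, CH3(CH2)2COO- → 0.519 mol.
pH = pKa + log(n_CH3(CH2)2COO-/n_CH3(CH2)2COOH) = 4.82 + log(0.519/0.134) = 4.82 + (+0.588)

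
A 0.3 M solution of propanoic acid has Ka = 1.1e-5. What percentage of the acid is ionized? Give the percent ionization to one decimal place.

CH3CH2COOH ⇌ CH3CH2COO- + H+; let x = [H+] at equilibrium.
x ≈ √(Ka·C₀) = √(1.1 × 10^-5 × 0.3) = 1.82 × 10^-3 M
Fraction ionized = 1.82 × 10^-3 / 0.3 = 0.0061 → 0.6%

0.6%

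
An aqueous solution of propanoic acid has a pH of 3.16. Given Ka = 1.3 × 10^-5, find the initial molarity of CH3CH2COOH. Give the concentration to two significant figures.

C₀ = 3.8 × 10^-2 M

[H+] = 10^(-3.16) = 6.92 × 10^-4 M = x
Ka = x²/(C₀ − x) ⇒ C₀ = x + x²/Ka
C₀ = 6.92 × 10^-4 + (6.92 × 10^-4)²/(1.3 × 10^-5) = 3.75 × 10^-2 M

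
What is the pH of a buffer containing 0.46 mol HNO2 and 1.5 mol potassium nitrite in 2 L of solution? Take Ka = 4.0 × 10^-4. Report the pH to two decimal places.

pKa = −log(4.0 × 10^-4) = 3.398
pH = pKa + log([A⁻]/[HA]) = 3.398 + log(1.5/0.46)
pH = 3.398 + (+0.513) = 3.91

pH = 3.91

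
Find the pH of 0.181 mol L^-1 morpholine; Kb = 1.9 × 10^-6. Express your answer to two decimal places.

pH = 10.77

C4H8ONH + H2O ⇌ C4H8ONH2+ + OH-
Kb = [OH-]²/(0.181 − [OH-]) = 1.9 × 10^-6
Assume [OH-] ≪ 0.181: [OH-] ≈ √(1.9 × 10^-6 × 0.181) = 5.86 × 10^-4 M
Check: 0.32% ionized — well under 5%, approximation valid.
pOH = −log(5.86 × 10^-4) = 3.23; pH = 14.00 − 3.23 = 10.77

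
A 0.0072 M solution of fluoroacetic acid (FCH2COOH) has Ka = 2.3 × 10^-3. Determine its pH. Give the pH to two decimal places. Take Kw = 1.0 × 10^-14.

FCH2COOH ⇌ FCH2COO- + H+
Ka = [H+]²/(0.0072 − [H+]) = 2.3 × 10^-3
The 5% rule fails; solving [H+]² + Ka·[H+] − Ka·C₀ = 0 exactly:
[H+] = [−0.0023 + √(0.0023² + 6.62e-05)]/2 = 3.08 × 10^-3 M
pH = −log[H+] = −log(3.08 × 10^-3) = 2.51

pH = 2.51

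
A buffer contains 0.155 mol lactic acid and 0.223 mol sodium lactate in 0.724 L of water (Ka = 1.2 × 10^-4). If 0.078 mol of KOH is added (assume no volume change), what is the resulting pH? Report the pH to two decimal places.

After neutralization: n(CH3CH(OH)COOH) = 0.077 mol, n(CH3CH(OH)COO-) = 0.301 mol.
pKa = −log(1.2 × 10^-4) = 3.921
Henderson–Hasselbalch with mole ratio 0.301/0.077: pH = 3.921 + (+0.592)

pH = 4.51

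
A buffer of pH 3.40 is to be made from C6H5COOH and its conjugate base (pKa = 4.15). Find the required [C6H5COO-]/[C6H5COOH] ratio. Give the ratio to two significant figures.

pH = pKa + log(r) ⇒ log(r) = 3.40 − 4.15 = -0.75
r = [C6H5COO-]/[C6H5COOH] = 10^(-0.75) = 0.178

ratio = 0.18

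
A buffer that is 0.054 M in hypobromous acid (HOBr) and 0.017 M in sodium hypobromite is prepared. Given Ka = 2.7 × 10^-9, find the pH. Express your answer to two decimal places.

pKa = −log(2.7 × 10^-9) = 8.569
Henderson–Hasselbalch: pH = pKa + log([OBr-]/[HOBr]) = 8.569 + log(0.017/0.054)
pH = 8.569 + (-0.502) = 8.07

pH = 8.07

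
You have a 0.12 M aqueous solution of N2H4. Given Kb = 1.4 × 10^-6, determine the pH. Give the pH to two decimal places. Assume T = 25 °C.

pH = 10.61

N2H4 + H2O ⇌ N2H5+ + OH-
From the ICE table, Kb = [OH-]²/(0.12 − [OH-]) = 1.4 × 10^-6.
Neglecting [OH-] in the denominator: [OH-] = √(1.4 × 10^-6 × 0.12) = 4.10 × 10^-4 M
Check: 0.34% ionized — well under 5%, approximation valid.
pOH = 3.39, so pH = 14.00 − pOH = 10.61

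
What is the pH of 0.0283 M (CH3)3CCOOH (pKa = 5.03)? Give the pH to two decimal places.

pH = 3.29

(CH3)3CCOOH ⇌ (CH3)3CCOO- + H+
Ka = 10^(−5.03) = 9.33 × 10^-6
Ka = [H+]²/(0.0283 − [H+]) = 9.33 × 10^-6
Neglecting [H+] in the denominator: [H+] = √(9.33 × 10^-6 × 0.0283) = 5.14 × 10^-4 M
pH = −log[H+] = −log(5.14 × 10^-4) = 3.29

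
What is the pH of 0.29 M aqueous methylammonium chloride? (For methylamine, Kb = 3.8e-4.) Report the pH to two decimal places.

pH = 5.56

CH3NH3+ is the conjugate acid of the weak base CH3NH2.
Ka = Kw/Kb = 1.0×10^-14 / 3.8 × 10^-4 = 2.63 × 10^-11
Ka = x²/(0.29 − x) = 2.63 × 10^-11
Assume x ≪ 0.29: x ≈ √(2.63 × 10^-11 × 0.29) = 2.76 × 10^-6 M
Check: 0.00095% ionized — well under 5%, approximation valid.
pH = −log[H+] = −log(2.76 × 10^-6) = 5.56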